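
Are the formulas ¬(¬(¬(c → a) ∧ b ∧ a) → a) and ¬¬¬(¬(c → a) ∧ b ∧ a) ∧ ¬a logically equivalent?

equivalent

  a      b      c    |    φ      ψ  
 True   True   True  |  False  False
 True   True  False  |  False  False
 True  False   True  |  False  False
 True  False  False  |  False  False
False   True   True  |   True   True
False   True  False  |   True   True
False  False   True  |   True   True
False  False  False  |   True   True
The columns for φ and ψ agree on every row, so they are logically equivalent.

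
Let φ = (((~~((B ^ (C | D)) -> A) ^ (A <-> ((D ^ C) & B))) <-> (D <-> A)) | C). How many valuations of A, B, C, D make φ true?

A  B  C  D     (C | D)  (B ^ (C | D))  ((B ^ (C | D)) -> A)  ~((B ^ (C | D)) -> A)  ~~((B ^ (C | D)) -> A)  (D ^ C)  ((D ^ C) & B)  (A <-> ((D ^ C) & B))  (D <-> A)  φ
0  0  0  0        0           0                 1                      0                      1                0           0                  1                1      0
0  0  0  1        1           1                 0                      1                      0                1           0                  1                0      0
0  0  1  0        1           1                 0                      1                      0                1           0                  1                1      1
0  0  1  1        1           1                 0                      1                      0                0           0                  1                0      1
0  1  0  0        0           1                 0                      1                      0                0           0                  1                1      1
0  1  0  1        1           0                 1                      0                      1                1           1                  0                0      0
0  1  1  0        1           0                 1                      0                      1                1           1                  0                1      1
0  1  1  1        1           0                 1                      0                      1                0           0                  1                0      1
1  0  0  0        0           0                 1                      0                      1                0           0                  0                0      0
1  0  0  1        1           1                 1                      0                      1                1           0                  0                1      1
1  0  1  0        1           1                 1                      0                      1                1           0                  0                0      1
1  0  1  1        1           1                 1                      0                      1                0           0                  0                1      1
1  1  0  0        0           1                 1                      0                      1                0           0                  0                0      0
1  1  0  1        1           0                 1                      0                      1                1           1                  1                1      0
1  1  1  0        1           0                 1                      0                      1                1           1                  1                0      1
1  1  1  1        1           0                 1                      0                      1                0           0                  0                1      1
The formula is true on 10 of the 16 rows.

10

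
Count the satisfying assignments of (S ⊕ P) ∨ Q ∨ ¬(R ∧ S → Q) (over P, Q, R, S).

P | Q | R | S || (S ⊕ P) | ((S ⊕ P) ∨ Q) | (R ∧ S) | ((R ∧ S) → Q) | ¬((R ∧ S) → Q) | (((S ⊕ P) ∨ Q) ∨ ¬((R ∧ S) → Q))
F | F | F | F ||    F    |       F       |    F    |       T       |       F        |                F                
F | F | F | T ||    T    |       T       |    F    |       T       |       F        |                T                
F | F | T | F ||    F    |       F       |    F    |       T       |       F        |                F                
F | F | T | T ||    T    |       T       |    T    |       F       |       T        |                T                
F | T | F | F ||    F    |       T       |    F    |       T       |       F        |                T                
F | T | F | T ||    T    |       T       |    F    |       T       |       F        |                T                
F | T | T | F ||    F    |       T       |    F    |       T       |       F        |                T                
F | T | T | T ||    T    |       T       |    T    |       T       |       F        |                T                
T | F | F | F ||    T    |       T       |    F    |       T       |       F        |                T                
T | F | F | T ||    F    |       F       |    F    |       T       |       F        |                F                
T | F | T | F ||    T    |       T       |    F    |       T       |       F        |                T                
T | F | T | T ||    F    |       F       |    T    |       F       |       T        |                T                
T | T | F | F ||    T    |       T       |    F    |       T       |       F        |                T                
T | T | F | T ||    F    |       T       |    F    |       T       |       F        |                T                
T | T | T | F ||    T    |       T       |    F    |       T       |       F        |                T                
T | T | T | T ||    F    |       T       |    T    |       T       |       F        |                T                
The formula is true on 13 of the 16 rows.

13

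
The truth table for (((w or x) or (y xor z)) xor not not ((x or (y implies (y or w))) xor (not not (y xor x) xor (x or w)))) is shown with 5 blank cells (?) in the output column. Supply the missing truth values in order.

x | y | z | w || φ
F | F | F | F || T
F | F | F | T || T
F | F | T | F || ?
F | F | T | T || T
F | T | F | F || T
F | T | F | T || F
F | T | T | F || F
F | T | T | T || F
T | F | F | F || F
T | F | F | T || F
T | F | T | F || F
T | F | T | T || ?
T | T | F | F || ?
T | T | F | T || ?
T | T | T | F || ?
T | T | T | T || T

Row x=F, y=F, z=T, w=F: ((w or x) or (y xor z)) = T, not not ((x or (y implies (y or w))) xor (not not (y xor x) xor (x or w))) = T, so the formula = F.
Row x=T, y=F, z=T, w=T: ((w or x) or (y xor z)) = T, not not ((x or (y implies (y or w))) xor (not not (y xor x) xor (x or w))) = T, so the formula = F.
Row x=T, y=T, z=F, w=F: ((w or x) or (y xor z)) = T, not not ((x or (y implies (y or w))) xor (not not (y xor x) xor (x or w))) = F, so the formula = T.
Row x=T, y=T, z=F, w=T: ((w or x) or (y xor z)) = T, not not ((x or (y implies (y or w))) xor (not not (y xor x) xor (x or w))) = F, so the formula = T.
Row x=T, y=T, z=T, w=F: ((w or x) or (y xor z)) = T, not not ((x or (y implies (y or w))) xor (not not (y xor x) xor (x or w))) = F, so the formula = T.

F, F, T, T, T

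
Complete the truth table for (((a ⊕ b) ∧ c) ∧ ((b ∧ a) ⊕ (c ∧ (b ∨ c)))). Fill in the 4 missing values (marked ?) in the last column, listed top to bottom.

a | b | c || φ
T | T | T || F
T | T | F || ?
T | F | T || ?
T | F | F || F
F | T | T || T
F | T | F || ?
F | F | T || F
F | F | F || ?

Row a=T, b=T, c=F: ((a ⊕ b) ∧ c) = F, ((b ∧ a) ⊕ (c ∧ (b ∨ c))) = T, so the formula = F.
Row a=T, b=F, c=T: ((a ⊕ b) ∧ c) = T, ((b ∧ a) ⊕ (c ∧ (b ∨ c))) = T, so the formula = T.
Row a=F, b=T, c=F: ((a ⊕ b) ∧ c) = F, ((b ∧ a) ⊕ (c ∧ (b ∨ c))) = F, so the formula = F.
Row a=F, b=F, c=F: ((a ⊕ b) ∧ c) = F, ((b ∧ a) ⊕ (c ∧ (b ∨ c))) = F, so the formula = F.

F, T, F, F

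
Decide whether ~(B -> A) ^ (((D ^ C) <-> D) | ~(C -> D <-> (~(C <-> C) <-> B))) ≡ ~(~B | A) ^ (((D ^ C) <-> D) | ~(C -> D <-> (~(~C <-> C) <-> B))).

A  B  C  D  |  φ  ψ
F  F  F  F  |  T  T
F  F  F  T  |  T  T
F  F  T  F  |  T  F
F  F  T  T  |  F  T
F  T  F  F  |  F  F
F  T  F  T  |  F  F
F  T  T  F  |  T  F
F  T  T  T  |  F  T
T  F  F  F  |  T  T
T  F  F  T  |  T  T
T  F  T  F  |  T  F
T  F  T  T  |  F  T
T  T  F  F  |  T  T
T  T  F  T  |  T  T
T  T  T  F  |  F  T
T  T  T  T  |  T  F
The columns differ at A=F, B=F, C=T, D=F (φ=T, ψ=F), so they are not equivalent.

not equivalent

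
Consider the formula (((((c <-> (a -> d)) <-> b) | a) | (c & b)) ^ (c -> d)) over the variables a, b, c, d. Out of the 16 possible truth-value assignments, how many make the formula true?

6

a | b | c | d || (a -> d) | (c <-> (a -> d)) | ((c <-> (a -> d)) <-> b) | (c & b) | (c -> d) | φ
T | T | T | T ||    T     |        T         |            T             |    T    |    T     | F
T | T | T | F ||    F     |        F         |            F             |    T    |    F     | T
T | T | F | T ||    T     |        F         |            F             |    F    |    T     | F
T | T | F | F ||    F     |        T         |            T             |    F    |    T     | F
T | F | T | T ||    T     |        T         |            F             |    F    |    T     | F
T | F | T | F ||    F     |        F         |            T             |    F    |    F     | T
T | F | F | T ||    T     |        F         |            T             |    F    |    T     | F
T | F | F | F ||    F     |        T         |            F             |    F    |    T     | F
F | T | T | T ||    T     |        T         |            T             |    T    |    T     | F
F | T | T | F ||    T     |        T         |            T             |    T    |    F     | T
F | T | F | T ||    T     |        F         |            F             |    F    |    T     | T
F | T | F | F ||    T     |        F         |            F             |    F    |    T     | T
F | F | T | T ||    T     |        T         |            F             |    F    |    T     | T
F | F | T | F ||    T     |        T         |            F             |    F    |    F     | F
F | F | F | T ||    T     |        F         |            T             |    F    |    T     | F
F | F | F | F ||    T     |        F         |            T             |    F    |    T     | F
The formula is true on 6 of the 16 rows.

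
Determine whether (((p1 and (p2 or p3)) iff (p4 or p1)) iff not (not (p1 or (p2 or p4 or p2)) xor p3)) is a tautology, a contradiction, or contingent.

  p1  |   p2  |   p3  |   p4  || (p2 or p3) | (p1 and (p2 or p3)) | (p4 or p1) | (p2 or p4 or p2) | (p1 or (p2 or p4 or p2)) | not (p1 or (p2 or p4 or p2)) |   φ  
False | False | False | False ||   False    |        False        |   False    |      False       |          False           |             True             | False
False | False | False |  True ||   False    |        False        |    True    |       True       |           True           |            False             | False
False | False |  True | False ||    True    |        False        |   False    |      False       |          False           |             True             |  True
False | False |  True |  True ||    True    |        False        |    True    |       True       |           True           |            False             |  True
False |  True | False | False ||    True    |        False        |   False    |       True       |           True           |            False             |  True
False |  True | False |  True ||    True    |        False        |    True    |       True       |           True           |            False             | False
False |  True |  True | False ||    True    |        False        |   False    |       True       |           True           |            False             | False
False |  True |  True |  True ||    True    |        False        |    True    |       True       |           True           |            False             |  True
 True | False | False | False ||   False    |        False        |    True    |      False       |           True           |            False             | False
 True | False | False |  True ||   False    |        False        |    True    |       True       |           True           |            False             | False
 True | False |  True | False ||    True    |         True        |    True    |      False       |           True           |            False             | False
 True | False |  True |  True ||    True    |         True        |    True    |       True       |           True           |            False             | False
 True |  True | False | False ||    True    |         True        |    True    |       True       |           True           |            False             |  True
 True |  True | False |  True ||    True    |         True        |    True    |       True       |           True           |            False             |  True
 True |  True |  True | False ||    True    |         True        |    True    |       True       |           True           |            False             | False
 True |  True |  True |  True ||    True    |         True        |    True    |       True       |           True           |            False             | False
6 of 16 rows are True, so the formula is contingent.

contingent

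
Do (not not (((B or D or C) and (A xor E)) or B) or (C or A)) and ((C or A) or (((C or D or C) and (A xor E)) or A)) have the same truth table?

not equivalent

A | B | C | D | E | φ | ψ
- | - | - | - | - | - | -
T | T | T | T | T | T | T
T | T | T | T | F | T | T
T | T | T | F | T | T | T
T | T | T | F | F | T | T
T | T | F | T | T | T | T
T | T | F | T | F | T | T
T | T | F | F | T | T | T
T | T | F | F | F | T | T
T | F | T | T | T | T | T
T | F | T | T | F | T | T
T | F | T | F | T | T | T
T | F | T | F | F | T | T
T | F | F | T | T | T | T
T | F | F | T | F | T | T
T | F | F | F | T | T | T
T | F | F | F | F | T | T
F | T | T | T | T | T | T
F | T | T | T | F | T | T
F | T | T | F | T | T | T
F | T | T | F | F | T | T
F | T | F | T | T | T | T
F | T | F | T | F | T | F
F | T | F | F | T | T | F
F | T | F | F | F | T | F
F | F | T | T | T | T | T
F | F | T | T | F | T | T
F | F | T | F | T | T | T
F | F | T | F | F | T | T
F | F | F | T | T | T | T
F | F | F | T | F | F | F
F | F | F | F | T | F | F
F | F | F | F | F | F | F
The columns differ at A=F, B=T, C=F, D=T, E=F (φ=T, ψ=F), so they are not equivalent.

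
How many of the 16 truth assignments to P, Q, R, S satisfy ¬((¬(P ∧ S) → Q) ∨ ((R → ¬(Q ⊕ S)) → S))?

P  Q  R  S  |  (P ∧ S)  ¬(P ∧ S)  (¬(P ∧ S) → Q)  (Q ⊕ S)  ¬(Q ⊕ S)  (R → ¬(Q ⊕ S))  ((R → ¬(Q ⊕ S)) → S)  φ
T  T  T  T  |     T        F            T            F        T            T                  T            F
T  T  T  F  |     F        T            T            T        F            F                  T            F
T  T  F  T  |     T        F            T            F        T            T                  T            F
T  T  F  F  |     F        T            T            T        F            T                  F            F
T  F  T  T  |     T        F            T            T        F            F                  T            F
T  F  T  F  |     F        T            F            F        T            T                  F            T
T  F  F  T  |     T        F            T            T        F            T                  T            F
T  F  F  F  |     F        T            F            F        T            T                  F            T
F  T  T  T  |     F        T            T            F        T            T                  T            F
F  T  T  F  |     F        T            T            T        F            F                  T            F
F  T  F  T  |     F        T            T            F        T            T                  T            F
F  T  F  F  |     F        T            T            T        F            T                  F            F
F  F  T  T  |     F        T            F            T        F            F                  T            F
F  F  T  F  |     F        T            F            F        T            T                  F            T
F  F  F  T  |     F        T            F            T        F            T                  T            F
F  F  F  F  |     F        T            F            F        T            T                  F            T
The formula is true on 4 of the 16 rows.

4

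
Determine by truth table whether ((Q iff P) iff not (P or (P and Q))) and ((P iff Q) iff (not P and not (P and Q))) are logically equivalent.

equivalent

P  Q  |  φ  ψ
F  F  |  T  T
F  T  |  F  F
T  F  |  T  T
T  T  |  F  F
The columns for φ and ψ agree on every row, so they are logically equivalent.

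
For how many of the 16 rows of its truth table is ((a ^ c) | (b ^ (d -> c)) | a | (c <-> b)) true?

a | b | c | d || (a ^ c) | (d -> c) | (b ^ (d -> c)) | (c <-> b) | φ
0 | 0 | 0 | 0 ||    0    |    1     |       1        |     1     | 1
0 | 0 | 0 | 1 ||    0    |    0     |       0        |     1     | 1
0 | 0 | 1 | 0 ||    1    |    1     |       1        |     0     | 1
0 | 0 | 1 | 1 ||    1    |    1     |       1        |     0     | 1
0 | 1 | 0 | 0 ||    0    |    1     |       0        |     0     | 0
0 | 1 | 0 | 1 ||    0    |    0     |       1        |     0     | 1
0 | 1 | 1 | 0 ||    1    |    1     |       0        |     1     | 1
0 | 1 | 1 | 1 ||    1    |    1     |       0        |     1     | 1
1 | 0 | 0 | 0 ||    1    |    1     |       1        |     1     | 1
1 | 0 | 0 | 1 ||    1    |    0     |       0        |     1     | 1
1 | 0 | 1 | 0 ||    0    |    1     |       1        |     0     | 1
1 | 0 | 1 | 1 ||    0    |    1     |       1        |     0     | 1
1 | 1 | 0 | 0 ||    1    |    1     |       0        |     0     | 1
1 | 1 | 0 | 1 ||    1    |    0     |       1        |     0     | 1
1 | 1 | 1 | 0 ||    0    |    1     |       0        |     1     | 1
1 | 1 | 1 | 1 ||    0    |    1     |       0        |     1     | 1
The formula is true on 15 of the 16 rows.

15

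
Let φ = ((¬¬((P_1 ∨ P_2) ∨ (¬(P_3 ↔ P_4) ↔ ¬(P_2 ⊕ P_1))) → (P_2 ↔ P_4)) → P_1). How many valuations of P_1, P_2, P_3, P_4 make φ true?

11

P_1 | P_2 | P_3 | P_4 | φ
--- | --- | --- | --- | -
 T  |  T  |  T  |  T  | T
 T  |  T  |  T  |  F  | T
 T  |  T  |  F  |  T  | T
 T  |  T  |  F  |  F  | T
 T  |  F  |  T  |  T  | T
 T  |  F  |  T  |  F  | T
 T  |  F  |  F  |  T  | T
 T  |  F  |  F  |  F  | T
 F  |  T  |  T  |  T  | F
 F  |  T  |  T  |  F  | T
 F  |  T  |  F  |  T  | F
 F  |  T  |  F  |  F  | T
 F  |  F  |  T  |  T  | F
 F  |  F  |  T  |  F  | F
 F  |  F  |  F  |  T  | T
 F  |  F  |  F  |  F  | F
The formula is true on 11 of the 16 rows.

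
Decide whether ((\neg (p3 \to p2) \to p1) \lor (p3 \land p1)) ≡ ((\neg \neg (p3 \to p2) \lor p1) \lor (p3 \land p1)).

p1 | p2 | p3 || φ | ψ
F  | F  | F  || T | T
F  | F  | T  || F | F
F  | T  | F  || T | T
F  | T  | T  || T | T
T  | F  | F  || T | T
T  | F  | T  || T | T
T  | T  | F  || T | T
T  | T  | T  || T | T
The columns for φ and ψ agree on every row, so they are logically equivalent.

equivalent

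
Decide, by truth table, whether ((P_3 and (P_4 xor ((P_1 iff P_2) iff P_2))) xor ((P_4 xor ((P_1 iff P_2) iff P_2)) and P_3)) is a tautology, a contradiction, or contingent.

P_1 | P_2 | P_3 | P_4 || φ
 F  |  F  |  F  |  F  || F
 F  |  F  |  F  |  T  || F
 F  |  F  |  T  |  F  || F
 F  |  F  |  T  |  T  || F
 F  |  T  |  F  |  F  || F
 F  |  T  |  F  |  T  || F
 F  |  T  |  T  |  F  || F
 F  |  T  |  T  |  T  || F
 T  |  F  |  F  |  F  || F
 T  |  F  |  F  |  T  || F
 T  |  F  |  T  |  F  || F
 T  |  F  |  T  |  T  || F
 T  |  T  |  F  |  F  || F
 T  |  T  |  F  |  T  || F
 T  |  T  |  T  |  F  || F
 T  |  T  |  T  |  T  || F
Every row is F, so the formula is a contradiction.

contradiction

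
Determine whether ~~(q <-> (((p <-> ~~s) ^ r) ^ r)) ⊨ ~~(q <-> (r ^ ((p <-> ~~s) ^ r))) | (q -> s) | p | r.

yes

p | q | r | s | φ | ψ
- | - | - | - | - | -
T | T | T | T | T | T
T | T | T | F | F | T
T | T | F | T | T | T
T | T | F | F | F | T
T | F | T | T | F | T
T | F | T | F | T | T
T | F | F | T | F | T
T | F | F | F | T | T
F | T | T | T | F | T
F | T | T | F | T | T
F | T | F | T | F | T
F | T | F | F | T | T
F | F | T | T | T | T
F | F | T | F | F | T
F | F | F | T | T | T
F | F | F | F | F | T
In every row where φ is true, ψ is also true, so φ ⊨ ψ.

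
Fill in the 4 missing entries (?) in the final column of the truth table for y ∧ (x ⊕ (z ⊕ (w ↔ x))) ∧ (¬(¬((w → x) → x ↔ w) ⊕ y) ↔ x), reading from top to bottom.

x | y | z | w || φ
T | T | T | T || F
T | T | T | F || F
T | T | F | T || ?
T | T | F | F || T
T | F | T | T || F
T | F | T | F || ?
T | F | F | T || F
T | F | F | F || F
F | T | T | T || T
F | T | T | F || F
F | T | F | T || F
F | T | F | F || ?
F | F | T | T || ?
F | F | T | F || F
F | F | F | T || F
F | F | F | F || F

F, F, T, F

Row x=T, y=T, z=F, w=T: (y ∧ (x ⊕ (z ⊕ (w ↔ x)))) = F, (¬(¬((w → x) → x ↔ w) ⊕ y) ↔ x) = F, so the formula = F.
Row x=T, y=F, z=T, w=F: (y ∧ (x ⊕ (z ⊕ (w ↔ x)))) = F, (¬(¬((w → x) → x ↔ w) ⊕ y) ↔ x) = F, so the formula = F.
Row x=F, y=T, z=F, w=F: (y ∧ (x ⊕ (z ⊕ (w ↔ x)))) = T, (¬(¬((w → x) → x ↔ w) ⊕ y) ↔ x) = T, so the formula = T.
Row x=F, y=F, z=T, w=T: (y ∧ (x ⊕ (z ⊕ (w ↔ x)))) = F, (¬(¬((w → x) → x ↔ w) ⊕ y) ↔ x) = F, so the formula = F.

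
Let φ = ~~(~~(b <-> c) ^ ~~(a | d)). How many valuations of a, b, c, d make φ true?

8

a  b  c  d     ~~(~~(b <-> c) ^ ~~(a | d))
T  T  T  T                  F             
T  T  T  F                  F             
T  T  F  T                  T             
T  T  F  F                  T             
T  F  T  T                  T             
T  F  T  F                  T             
T  F  F  T                  F             
T  F  F  F                  F             
F  T  T  T                  F             
F  T  T  F                  T             
F  T  F  T                  T             
F  T  F  F                  F             
F  F  T  T                  T             
F  F  T  F                  F             
F  F  F  T                  F             
F  F  F  F                  T             
The formula is true on 8 of the 16 rows.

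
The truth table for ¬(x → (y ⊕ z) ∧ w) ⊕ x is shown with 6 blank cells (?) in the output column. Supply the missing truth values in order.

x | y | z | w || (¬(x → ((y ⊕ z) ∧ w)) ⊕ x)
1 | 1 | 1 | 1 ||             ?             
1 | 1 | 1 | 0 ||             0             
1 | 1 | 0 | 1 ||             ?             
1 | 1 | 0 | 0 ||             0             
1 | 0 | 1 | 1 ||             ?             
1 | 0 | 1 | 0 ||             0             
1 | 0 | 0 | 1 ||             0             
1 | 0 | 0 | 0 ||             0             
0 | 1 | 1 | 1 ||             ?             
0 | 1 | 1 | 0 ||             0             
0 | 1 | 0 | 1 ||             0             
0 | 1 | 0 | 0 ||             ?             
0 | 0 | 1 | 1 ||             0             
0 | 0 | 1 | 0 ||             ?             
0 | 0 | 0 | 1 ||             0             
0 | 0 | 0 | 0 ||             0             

Row x=1, y=1, z=1, w=1: ¬(x → (y ⊕ z) ∧ w) = 1, so (¬(x → ((y ⊕ z) ∧ w)) ⊕ x) = 0.
Row x=1, y=1, z=0, w=1: ¬(x → (y ⊕ z) ∧ w) = 0, so (¬(x → ((y ⊕ z) ∧ w)) ⊕ x) = 1.
Row x=1, y=0, z=1, w=1: ¬(x → (y ⊕ z) ∧ w) = 0, so (¬(x → ((y ⊕ z) ∧ w)) ⊕ x) = 1.
Row x=0, y=1, z=1, w=1: ¬(x → (y ⊕ z) ∧ w) = 0, so (¬(x → ((y ⊕ z) ∧ w)) ⊕ x) = 0.
Row x=0, y=1, z=0, w=0: ¬(x → (y ⊕ z) ∧ w) = 0, so (¬(x → ((y ⊕ z) ∧ w)) ⊕ x) = 0.
Row x=0, y=0, z=1, w=0: ¬(x → (y ⊕ z) ∧ w) = 0, so (¬(x → ((y ⊕ z) ∧ w)) ⊕ x) = 0.

0, 1, 1, 0, 0, 0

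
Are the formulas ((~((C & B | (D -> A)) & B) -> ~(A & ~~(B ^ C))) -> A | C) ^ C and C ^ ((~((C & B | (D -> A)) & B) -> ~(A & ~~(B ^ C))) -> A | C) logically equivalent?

A | B | C | D | φ | ψ
- | - | - | - | - | -
T | T | T | T | F | F
T | T | T | F | F | F
T | T | F | T | T | T
T | T | F | F | T | T
T | F | T | T | F | F
T | F | T | F | F | F
T | F | F | T | T | T
T | F | F | F | T | T
F | T | T | T | F | F
F | T | T | F | F | F
F | T | F | T | F | F
F | T | F | F | F | F
F | F | T | T | F | F
F | F | T | F | F | F
F | F | F | T | F | F
F | F | F | F | F | F
The columns for φ and ψ agree on every row, so they are logically equivalent.

equivalent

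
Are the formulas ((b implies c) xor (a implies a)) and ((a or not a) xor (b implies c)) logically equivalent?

equivalent

a | b | c | φ | ψ
- | - | - | - | -
F | F | F | F | F
F | F | T | F | F
F | T | F | T | T
F | T | T | F | F
T | F | F | F | F
T | F | T | F | F
T | T | F | T | T
T | T | T | F | F
The columns for φ and ψ agree on every row, so they are logically equivalent.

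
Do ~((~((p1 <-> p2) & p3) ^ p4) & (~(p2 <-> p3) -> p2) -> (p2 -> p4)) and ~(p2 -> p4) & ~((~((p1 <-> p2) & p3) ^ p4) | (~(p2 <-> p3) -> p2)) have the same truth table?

p1  p2  p3  p4  |  φ  ψ
T   T   T   T   |  F  F
T   T   T   F   |  F  F
T   T   F   T   |  F  F
T   T   F   F   |  T  F
T   F   T   T   |  F  F
T   F   T   F   |  F  F
T   F   F   T   |  F  F
T   F   F   F   |  F  F
F   T   T   T   |  F  F
F   T   T   F   |  T  F
F   T   F   T   |  F  F
F   T   F   F   |  T  F
F   F   T   T   |  F  F
F   F   T   F   |  F  F
F   F   F   T   |  F  F
F   F   F   F   |  F  F
The columns differ at p1=T, p2=T, p3=F, p4=F (φ=T, ψ=F), so they are not equivalent.

not equivalent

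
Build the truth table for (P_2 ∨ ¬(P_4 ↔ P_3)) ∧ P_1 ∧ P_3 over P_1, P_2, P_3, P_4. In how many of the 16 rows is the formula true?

3

P_1  P_2  P_3  P_4  |  (P_4 ↔ P_3)  ¬(P_4 ↔ P_3)  (P_2 ∨ ¬(P_4 ↔ P_3))  φ
 F    F    F    F   |       T            F                 F            F
 F    F    F    T   |       F            T                 T            F
 F    F    T    F   |       F            T                 T            F
 F    F    T    T   |       T            F                 F            F
 F    T    F    F   |       T            F                 T            F
 F    T    F    T   |       F            T                 T            F
 F    T    T    F   |       F            T                 T            F
 F    T    T    T   |       T            F                 T            F
 T    F    F    F   |       T            F                 F            F
 T    F    F    T   |       F            T                 T            F
 T    F    T    F   |       F            T                 T            T
 T    F    T    T   |       T            F                 F            F
 T    T    F    F   |       T            F                 T            F
 T    T    F    T   |       F            T                 T            F
 T    T    T    F   |       F            T                 T            T
 T    T    T    T   |       T            F                 T            T
The formula is true on 3 of the 16 rows.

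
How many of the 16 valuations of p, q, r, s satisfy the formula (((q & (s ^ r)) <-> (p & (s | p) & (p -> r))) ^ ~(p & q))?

6

p  q  r  s  |  φ
F  F  F  F  |  F
F  F  F  T  |  F
F  F  T  F  |  F
F  F  T  T  |  F
F  T  F  F  |  F
F  T  F  T  |  T
F  T  T  F  |  T
F  T  T  T  |  F
T  F  F  F  |  F
T  F  F  T  |  F
T  F  T  F  |  T
T  F  T  T  |  T
T  T  F  F  |  T
T  T  F  T  |  F
T  T  T  F  |  T
T  T  T  T  |  F
The formula is true on 6 of the 16 rows.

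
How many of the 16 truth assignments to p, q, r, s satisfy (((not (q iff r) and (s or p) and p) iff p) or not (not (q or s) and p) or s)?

p | q | r | s | (q iff r) | not (q iff r) | (s or p) | (q or s) | not (q or s) | (not (q or s) and p) | not (not (q or s) and p) | φ
- | - | - | - | --------- | ------------- | -------- | -------- | ------------ | -------------------- | ------------------------ | -
T | T | T | T |     T     |       F       |    T     |    T     |      F       |          F           |            T             | T
T | T | T | F |     T     |       F       |    T     |    T     |      F       |          F           |            T             | T
T | T | F | T |     F     |       T       |    T     |    T     |      F       |          F           |            T             | T
T | T | F | F |     F     |       T       |    T     |    T     |      F       |          F           |            T             | T
T | F | T | T |     F     |       T       |    T     |    T     |      F       |          F           |            T             | T
T | F | T | F |     F     |       T       |    T     |    F     |      T       |          T           |            F             | T
T | F | F | T |     T     |       F       |    T     |    T     |      F       |          F           |            T             | T
T | F | F | F |     T     |       F       |    T     |    F     |      T       |          T           |            F             | F
F | T | T | T |     T     |       F       |    T     |    T     |      F       |          F           |            T             | T
F | T | T | F |     T     |       F       |    F     |    T     |      F       |          F           |            T             | T
F | T | F | T |     F     |       T       |    T     |    T     |      F       |          F           |            T             | T
F | T | F | F |     F     |       T       |    F     |    T     |      F       |          F           |            T             | T
F | F | T | T |     F     |       T       |    T     |    T     |      F       |          F           |            T             | T
F | F | T | F |     F     |       T       |    F     |    F     |      T       |          F           |            T             | T
F | F | F | T |     T     |       F       |    T     |    T     |      F       |          F           |            T             | T
F | F | F | F |     T     |       F       |    F     |    F     |      T       |          F           |            T             | T
The formula is true on 15 of the 16 rows.

15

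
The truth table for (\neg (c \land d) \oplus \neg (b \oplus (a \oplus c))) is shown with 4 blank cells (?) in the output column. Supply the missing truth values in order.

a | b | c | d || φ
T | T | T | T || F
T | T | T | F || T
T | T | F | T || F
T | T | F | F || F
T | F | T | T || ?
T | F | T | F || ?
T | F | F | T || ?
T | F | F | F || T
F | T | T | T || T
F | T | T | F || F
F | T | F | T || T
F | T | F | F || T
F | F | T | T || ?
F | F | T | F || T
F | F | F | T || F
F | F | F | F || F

Row a=T, b=F, c=T, d=T: \neg (c \land d) = F, \neg (b \oplus (a \oplus c)) = T, so the formula = T.
Row a=T, b=F, c=T, d=F: \neg (c \land d) = T, \neg (b \oplus (a \oplus c)) = T, so the formula = F.
Row a=T, b=F, c=F, d=T: \neg (c \land d) = T, \neg (b \oplus (a \oplus c)) = F, so the formula = T.
Row a=F, b=F, c=T, d=T: \neg (c \land d) = F, \neg (b \oplus (a \oplus c)) = F, so the formula = F.

T, F, T, F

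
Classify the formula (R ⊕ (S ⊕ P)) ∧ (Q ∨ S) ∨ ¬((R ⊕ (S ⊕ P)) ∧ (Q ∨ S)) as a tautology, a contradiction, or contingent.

P | Q | R | S | φ
- | - | - | - | -
T | T | T | T | T
T | T | T | F | T
T | T | F | T | T
T | T | F | F | T
T | F | T | T | T
T | F | T | F | T
T | F | F | T | T
T | F | F | F | T
F | T | T | T | T
F | T | T | F | T
F | T | F | T | T
F | T | F | F | T
F | F | T | T | T
F | F | T | F | T
F | F | F | T | T
F | F | F | F | T
Every row is T, so the formula is a tautology.

tautology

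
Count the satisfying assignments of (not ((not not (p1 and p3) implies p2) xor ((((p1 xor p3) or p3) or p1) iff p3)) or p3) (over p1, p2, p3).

6

p1 | p2 | p3 | (p1 and p3) | not (p1 and p3) | not not (p1 and p3) | (p1 xor p3) | ((p1 xor p3) or p3) | (((p1 xor p3) or p3) or p1) | φ
-- | -- | -- | ----------- | --------------- | ------------------- | ----------- | ------------------- | --------------------------- | -
T  | T  | T  |      T      |        F        |          T          |      F      |          T          |              T              | T
T  | T  | F  |      F      |        T        |          F          |      T      |          T          |              T              | F
T  | F  | T  |      T      |        F        |          T          |      F      |          T          |              T              | T
T  | F  | F  |      F      |        T        |          F          |      T      |          T          |              T              | F
F  | T  | T  |      F      |        T        |          F          |      T      |          T          |              T              | T
F  | T  | F  |      F      |        T        |          F          |      F      |          F          |              F              | T
F  | F  | T  |      F      |        T        |          F          |      T      |          T          |              T              | T
F  | F  | F  |      F      |        T        |          F          |      F      |          F          |              F              | T
The formula is true on 6 of the 8 rows.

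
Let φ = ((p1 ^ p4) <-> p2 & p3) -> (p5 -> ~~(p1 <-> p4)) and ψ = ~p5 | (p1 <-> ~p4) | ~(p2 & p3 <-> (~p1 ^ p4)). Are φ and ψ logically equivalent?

  p1  |   p2  |   p3  |   p4  |   p5  |   φ   |   ψ  
----- | ----- | ----- | ----- | ----- | ----- | -----
False | False | False | False | False |  True |  True
False | False | False | False |  True |  True |  True
False | False | False |  True | False |  True |  True
False | False | False |  True |  True |  True |  True
False | False |  True | False | False |  True |  True
False | False |  True | False |  True |  True |  True
False | False |  True |  True | False |  True |  True
False | False |  True |  True |  True |  True |  True
False |  True | False | False | False |  True |  True
False |  True | False | False |  True |  True |  True
False |  True | False |  True | False |  True |  True
False |  True | False |  True |  True |  True |  True
False |  True |  True | False | False |  True |  True
False |  True |  True | False |  True |  True | False
False |  True |  True |  True | False |  True |  True
False |  True |  True |  True |  True | False |  True
 True | False | False | False | False |  True |  True
 True | False | False | False |  True |  True |  True
 True | False | False |  True | False |  True |  True
 True | False | False |  True |  True |  True |  True
 True | False |  True | False | False |  True |  True
 True | False |  True | False |  True |  True |  True
 True | False |  True |  True | False |  True |  True
 True | False |  True |  True |  True |  True |  True
 True |  True | False | False | False |  True |  True
 True |  True | False | False |  True |  True |  True
 True |  True | False |  True | False |  True |  True
 True |  True | False |  True |  True |  True |  True
 True |  True |  True | False | False |  True |  True
 True |  True |  True | False |  True | False |  True
 True |  True |  True |  True | False |  True |  True
 True |  True |  True |  True |  True |  True | False
The columns differ at p1=False, p2=True, p3=True, p4=False, p5=True (φ=True, ψ=False), so they are not equivalent.

not equivalent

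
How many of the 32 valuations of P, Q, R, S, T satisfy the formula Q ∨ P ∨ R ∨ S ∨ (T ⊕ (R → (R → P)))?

  P      Q      R      S      T    |    φ  
 True   True   True   True   True  |   True
 True   True   True   True  False  |   True
 True   True   True  False   True  |   True
 True   True   True  False  False  |   True
 True   True  False   True   True  |   True
 True   True  False   True  False  |   True
 True   True  False  False   True  |   True
 True   True  False  False  False  |   True
 True  False   True   True   True  |   True
 True  False   True   True  False  |   True
 True  False   True  False   True  |   True
 True  False   True  False  False  |   True
 True  False  False   True   True  |   True
 True  False  False   True  False  |   True
 True  False  False  False   True  |   True
 True  False  False  False  False  |   True
False   True   True   True   True  |   True
False   True   True   True  False  |   True
False   True   True  False   True  |   True
False   True   True  False  False  |   True
False   True  False   True   True  |   True
False   True  False   True  False  |   True
False   True  False  False   True  |   True
False   True  False  False  False  |   True
False  False   True   True   True  |   True
False  False   True   True  False  |   True
False  False   True  False   True  |   True
False  False   True  False  False  |   True
False  False  False   True   True  |   True
False  False  False   True  False  |   True
False  False  False  False   True  |  False
False  False  False  False  False  |   True
The formula is true on 31 of the 32 rows.

31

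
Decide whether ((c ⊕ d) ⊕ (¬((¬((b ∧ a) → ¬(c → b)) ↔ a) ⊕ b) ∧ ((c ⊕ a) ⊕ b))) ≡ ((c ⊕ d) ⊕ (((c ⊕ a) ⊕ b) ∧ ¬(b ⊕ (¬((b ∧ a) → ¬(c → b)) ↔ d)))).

not equivalent

a  b  c  d  |  φ  ψ
T  T  T  T  |  T  T
T  T  T  F  |  F  T
T  T  F  T  |  T  T
T  T  F  F  |  F  F
T  F  T  T  |  F  F
T  F  T  F  |  T  T
T  F  F  T  |  F  F
T  F  F  F  |  T  F
F  T  T  T  |  F  F
F  T  T  F  |  T  T
F  T  F  T  |  F  T
F  T  F  F  |  T  T
F  F  T  T  |  F  T
F  F  T  F  |  T  T
F  F  F  T  |  T  T
F  F  F  F  |  F  F
The columns differ at a=T, b=T, c=T, d=F (φ=F, ψ=T), so they are not equivalent.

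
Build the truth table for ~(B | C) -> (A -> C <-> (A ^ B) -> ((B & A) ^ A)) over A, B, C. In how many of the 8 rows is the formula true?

7

  A   |   B   |   C   ||   φ  
 True |  True |  True ||  True
 True |  True | False ||  True
 True | False |  True ||  True
 True | False | False || False
False |  True |  True ||  True
False |  True | False ||  True
False | False |  True ||  True
False | False | False ||  True
The formula is true on 7 of the 8 rows.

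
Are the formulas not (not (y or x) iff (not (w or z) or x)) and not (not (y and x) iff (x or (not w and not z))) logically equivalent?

x  y  z  w  |  φ  ψ
F  F  F  F  |  F  F
F  F  F  T  |  T  T
F  F  T  F  |  T  T
F  F  T  T  |  T  T
F  T  F  F  |  T  F
F  T  F  T  |  F  T
F  T  T  F  |  F  T
F  T  T  T  |  F  T
T  F  F  F  |  T  F
T  F  F  T  |  T  F
T  F  T  F  |  T  F
T  F  T  T  |  T  F
T  T  F  F  |  T  T
T  T  F  T  |  T  T
T  T  T  F  |  T  T
T  T  T  T  |  T  T
The columns differ at x=F, y=T, z=F, w=F (φ=T, ψ=F), so they are not equivalent.

not equivalent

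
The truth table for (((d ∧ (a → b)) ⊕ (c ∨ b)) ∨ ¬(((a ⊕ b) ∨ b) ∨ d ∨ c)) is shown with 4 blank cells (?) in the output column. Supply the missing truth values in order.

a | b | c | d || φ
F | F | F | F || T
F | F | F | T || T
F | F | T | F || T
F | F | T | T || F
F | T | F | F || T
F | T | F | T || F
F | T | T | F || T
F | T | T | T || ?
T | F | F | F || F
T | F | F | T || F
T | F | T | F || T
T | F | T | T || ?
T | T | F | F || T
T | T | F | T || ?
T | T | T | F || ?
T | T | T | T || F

Row a=F, b=T, c=T, d=T: ((d ∧ (a → b)) ⊕ (c ∨ b)) = F, ¬(((a ⊕ b) ∨ b) ∨ d ∨ c) = F, so the formula = F.
Row a=T, b=F, c=T, d=T: ((d ∧ (a → b)) ⊕ (c ∨ b)) = T, ¬(((a ⊕ b) ∨ b) ∨ d ∨ c) = F, so the formula = T.
Row a=T, b=T, c=F, d=T: ((d ∧ (a → b)) ⊕ (c ∨ b)) = F, ¬(((a ⊕ b) ∨ b) ∨ d ∨ c) = F, so the formula = F.
Row a=T, b=T, c=T, d=F: ((d ∧ (a → b)) ⊕ (c ∨ b)) = T, ¬(((a ⊕ b) ∨ b) ∨ d ∨ c) = F, so the formula = T.

F, T, F, T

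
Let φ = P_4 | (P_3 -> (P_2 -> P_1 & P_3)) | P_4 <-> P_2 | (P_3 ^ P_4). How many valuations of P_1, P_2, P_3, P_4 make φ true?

P_1 | P_2 | P_3 | P_4 | φ
--- | --- | --- | --- | -
 T  |  T  |  T  |  T  | T
 T  |  T  |  T  |  F  | T
 T  |  T  |  F  |  T  | T
 T  |  T  |  F  |  F  | T
 T  |  F  |  T  |  T  | F
 T  |  F  |  T  |  F  | T
 T  |  F  |  F  |  T  | T
 T  |  F  |  F  |  F  | F
 F  |  T  |  T  |  T  | T
 F  |  T  |  T  |  F  | F
 F  |  T  |  F  |  T  | T
 F  |  T  |  F  |  F  | T
 F  |  F  |  T  |  T  | F
 F  |  F  |  T  |  F  | T
 F  |  F  |  F  |  T  | T
 F  |  F  |  F  |  F  | F
The formula is true on 11 of the 16 rows.

11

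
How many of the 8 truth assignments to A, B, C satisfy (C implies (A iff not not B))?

6

A | B | C || (C implies (A iff not not B))
1 | 1 | 1 ||               1              
1 | 1 | 0 ||               1              
1 | 0 | 1 ||               0              
1 | 0 | 0 ||               1              
0 | 1 | 1 ||               0              
0 | 1 | 0 ||               1              
0 | 0 | 1 ||               1              
0 | 0 | 0 ||               1              
The formula is true on 6 of the 8 rows.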